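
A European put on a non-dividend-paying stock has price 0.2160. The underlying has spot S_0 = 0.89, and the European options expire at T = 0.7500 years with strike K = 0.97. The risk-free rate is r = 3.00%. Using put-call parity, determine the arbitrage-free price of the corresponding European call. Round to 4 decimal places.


Answer: Call price = 0.1576

Derivation:
Put-call parity: C - P = S_0 * exp(-qT) - K * exp(-rT).
S_0 * exp(-qT) = 0.8900 * 1.00000000 = 0.89000000
K * exp(-rT) = 0.9700 * 0.97775124 = 0.94841870
C = P + S*exp(-qT) - K*exp(-rT)
C = 0.2160 + 0.89000000 - 0.94841870 = 0.1576


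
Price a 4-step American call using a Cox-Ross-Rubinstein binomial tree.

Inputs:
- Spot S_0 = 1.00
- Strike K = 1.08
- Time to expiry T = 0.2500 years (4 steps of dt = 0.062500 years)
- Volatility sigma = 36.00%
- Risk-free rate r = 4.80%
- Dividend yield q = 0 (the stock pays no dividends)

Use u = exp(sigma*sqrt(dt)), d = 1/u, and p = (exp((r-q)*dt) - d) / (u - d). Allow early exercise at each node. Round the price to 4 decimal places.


dt = T/N = 0.062500
u = exp(sigma*sqrt(dt)) = 1.094174; d = 1/u = 0.913931
p = (exp((r-q)*dt) - d) / (u - d) = 0.494184
Discount per step: exp(-r*dt) = 0.997004
Stock lattice S(k, i) with i counting down-moves:
  k=0: S(0,0) = 1.0000
  k=1: S(1,0) = 1.0942; S(1,1) = 0.9139
  k=2: S(2,0) = 1.1972; S(2,1) = 1.0000; S(2,2) = 0.8353
  k=3: S(3,0) = 1.3100; S(3,1) = 1.0942; S(3,2) = 0.9139; S(3,3) = 0.7634
  k=4: S(4,0) = 1.4333; S(4,1) = 1.1972; S(4,2) = 1.0000; S(4,3) = 0.8353; S(4,4) = 0.6977
Terminal payoffs V(N, i) = max(S_T - K, 0):
  V(4,0) = 0.353329; V(4,1) = 0.117217; V(4,2) = 0.000000; V(4,3) = 0.000000; V(4,4) = 0.000000
Backward induction: V(k, i) = exp(-r*dt) * [p * V(k+1, i) + (1-p) * V(k+1, i+1)]; then take max(V_cont, immediate exercise) for American.
  V(3,0) = exp(-r*dt) * [p*0.353329 + (1-p)*0.117217] = 0.233200; exercise = 0.229964; V(3,0) = max -> 0.233200
  V(3,1) = exp(-r*dt) * [p*0.117217 + (1-p)*0.000000] = 0.057753; exercise = 0.014174; V(3,1) = max -> 0.057753
  V(3,2) = exp(-r*dt) * [p*0.000000 + (1-p)*0.000000] = 0.000000; exercise = 0.000000; V(3,2) = max -> 0.000000
  V(3,3) = exp(-r*dt) * [p*0.000000 + (1-p)*0.000000] = 0.000000; exercise = 0.000000; V(3,3) = max -> 0.000000
  V(2,0) = exp(-r*dt) * [p*0.233200 + (1-p)*0.057753] = 0.144023; exercise = 0.117217; V(2,0) = max -> 0.144023
  V(2,1) = exp(-r*dt) * [p*0.057753 + (1-p)*0.000000] = 0.028455; exercise = 0.000000; V(2,1) = max -> 0.028455
  V(2,2) = exp(-r*dt) * [p*0.000000 + (1-p)*0.000000] = 0.000000; exercise = 0.000000; V(2,2) = max -> 0.000000
  V(1,0) = exp(-r*dt) * [p*0.144023 + (1-p)*0.028455] = 0.085311; exercise = 0.014174; V(1,0) = max -> 0.085311
  V(1,1) = exp(-r*dt) * [p*0.028455 + (1-p)*0.000000] = 0.014020; exercise = 0.000000; V(1,1) = max -> 0.014020
  V(0,0) = exp(-r*dt) * [p*0.085311 + (1-p)*0.014020] = 0.049103; exercise = 0.000000; V(0,0) = max -> 0.049103

Answer: Price = V(0,0) = 0.0491


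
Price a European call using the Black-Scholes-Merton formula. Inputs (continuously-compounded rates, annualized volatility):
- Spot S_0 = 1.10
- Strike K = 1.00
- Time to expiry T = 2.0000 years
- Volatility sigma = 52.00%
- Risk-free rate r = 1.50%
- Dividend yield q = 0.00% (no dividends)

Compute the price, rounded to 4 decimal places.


Answer: Price = 0.3659

Derivation:
d1 = (ln(S/K) + (r - q + 0.5*sigma^2) * T) / (sigma * sqrt(T)) = 0.53809491
d2 = d1 - sigma * sqrt(T) = -0.19729615
exp(-rT) = 0.97044553; exp(-qT) = 1.00000000
C = S_0 * exp(-qT) * N(d1) - K * exp(-rT) * N(d2)
N(d1) = 0.70474424; N(d2) = 0.42179790
C = 1.1000 * 1.00000000 * 0.70474424 - 1.0000 * 0.97044553 * 0.42179790 = 0.3659


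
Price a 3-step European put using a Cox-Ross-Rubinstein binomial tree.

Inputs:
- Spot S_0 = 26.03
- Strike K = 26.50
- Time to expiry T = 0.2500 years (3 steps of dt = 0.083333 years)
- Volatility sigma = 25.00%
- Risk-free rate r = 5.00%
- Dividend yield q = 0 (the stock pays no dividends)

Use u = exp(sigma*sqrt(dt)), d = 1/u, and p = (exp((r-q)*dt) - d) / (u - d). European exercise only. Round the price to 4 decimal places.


Answer: Price = V(0,0) = 1.4664

Derivation:
dt = T/N = 0.083333
u = exp(sigma*sqrt(dt)) = 1.074837; d = 1/u = 0.930374
p = (exp((r-q)*dt) - d) / (u - d) = 0.510868
Discount per step: exp(-r*dt) = 0.995842
Stock lattice S(k, i) with i counting down-moves:
  k=0: S(0,0) = 26.0300
  k=1: S(1,0) = 27.9780; S(1,1) = 24.2176
  k=2: S(2,0) = 30.0718; S(2,1) = 26.0300; S(2,2) = 22.5315
  k=3: S(3,0) = 32.3223; S(3,1) = 27.9780; S(3,2) = 24.2176; S(3,3) = 20.9627
Terminal payoffs V(N, i) = max(K - S_T, 0):
  V(3,0) = 0.000000; V(3,1) = 0.000000; V(3,2) = 2.282369; V(3,3) = 5.537327
Backward induction: V(k, i) = exp(-r*dt) * [p * V(k+1, i) + (1-p) * V(k+1, i+1)].
  V(2,0) = exp(-r*dt) * [p*0.000000 + (1-p)*0.000000] = 0.000000
  V(2,1) = exp(-r*dt) * [p*0.000000 + (1-p)*2.282369] = 1.111737
  V(2,2) = exp(-r*dt) * [p*2.282369 + (1-p)*5.537327] = 3.858362
  V(1,0) = exp(-r*dt) * [p*0.000000 + (1-p)*1.111737] = 0.541525
  V(1,1) = exp(-r*dt) * [p*1.111737 + (1-p)*3.858362] = 2.444990
  V(0,0) = exp(-r*dt) * [p*0.541525 + (1-p)*2.444990] = 1.466447


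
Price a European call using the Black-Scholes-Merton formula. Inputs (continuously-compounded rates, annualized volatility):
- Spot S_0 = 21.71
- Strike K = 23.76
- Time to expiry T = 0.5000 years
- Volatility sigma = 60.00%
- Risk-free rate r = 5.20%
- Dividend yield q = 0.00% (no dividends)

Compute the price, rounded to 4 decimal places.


Answer: Price = 3.0905

Derivation:
d1 = (ln(S/K) + (r - q + 0.5*sigma^2) * T) / (sigma * sqrt(T)) = 0.06073927
d2 = d1 - sigma * sqrt(T) = -0.36352480
exp(-rT) = 0.97433509; exp(-qT) = 1.00000000
C = S_0 * exp(-qT) * N(d1) - K * exp(-rT) * N(d2)
N(d1) = 0.52421657; N(d2) = 0.35810645
C = 21.7100 * 1.00000000 * 0.52421657 - 23.7600 * 0.97433509 * 0.35810645 = 3.0905


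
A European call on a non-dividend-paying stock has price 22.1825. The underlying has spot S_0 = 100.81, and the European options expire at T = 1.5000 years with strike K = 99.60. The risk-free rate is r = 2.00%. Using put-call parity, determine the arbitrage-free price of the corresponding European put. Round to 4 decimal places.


Put-call parity: C - P = S_0 * exp(-qT) - K * exp(-rT).
S_0 * exp(-qT) = 100.8100 * 1.00000000 = 100.81000000
K * exp(-rT) = 99.6000 * 0.97044553 = 96.65637514
P = C - S*exp(-qT) + K*exp(-rT)
P = 22.1825 - 100.81000000 + 96.65637514 = 18.0289

Answer: Put price = 18.0289


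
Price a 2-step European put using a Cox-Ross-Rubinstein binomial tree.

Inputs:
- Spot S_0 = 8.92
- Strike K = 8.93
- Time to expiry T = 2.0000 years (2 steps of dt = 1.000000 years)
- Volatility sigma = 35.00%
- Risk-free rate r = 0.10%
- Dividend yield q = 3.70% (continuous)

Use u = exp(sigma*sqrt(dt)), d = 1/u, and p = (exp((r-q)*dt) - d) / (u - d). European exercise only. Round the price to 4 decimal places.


dt = T/N = 1.000000
u = exp(sigma*sqrt(dt)) = 1.419068; d = 1/u = 0.704688
p = (exp((r-q)*dt) - d) / (u - d) = 0.363885
Discount per step: exp(-r*dt) = 0.999000
Stock lattice S(k, i) with i counting down-moves:
  k=0: S(0,0) = 8.9200
  k=1: S(1,0) = 12.6581; S(1,1) = 6.2858
  k=2: S(2,0) = 17.9627; S(2,1) = 8.9200; S(2,2) = 4.4295
Terminal payoffs V(N, i) = max(K - S_T, 0):
  V(2,0) = 0.000000; V(2,1) = 0.010000; V(2,2) = 4.500459
Backward induction: V(k, i) = exp(-r*dt) * [p * V(k+1, i) + (1-p) * V(k+1, i+1)].
  V(1,0) = exp(-r*dt) * [p*0.000000 + (1-p)*0.010000] = 0.006355
  V(1,1) = exp(-r*dt) * [p*0.010000 + (1-p)*4.500459] = 2.863582
  V(0,0) = exp(-r*dt) * [p*0.006355 + (1-p)*2.863582] = 1.822056

Answer: Price = V(0,0) = 1.8221


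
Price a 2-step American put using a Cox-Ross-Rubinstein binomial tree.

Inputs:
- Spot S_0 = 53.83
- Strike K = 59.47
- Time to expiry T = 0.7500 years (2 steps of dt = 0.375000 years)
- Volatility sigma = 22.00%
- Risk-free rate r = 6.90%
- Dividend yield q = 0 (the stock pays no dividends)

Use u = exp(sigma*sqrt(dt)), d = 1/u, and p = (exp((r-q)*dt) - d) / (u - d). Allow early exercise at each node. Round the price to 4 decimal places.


dt = T/N = 0.375000
u = exp(sigma*sqrt(dt)) = 1.144219; d = 1/u = 0.873959
p = (exp((r-q)*dt) - d) / (u - d) = 0.563361
Discount per step: exp(-r*dt) = 0.974457
Stock lattice S(k, i) with i counting down-moves:
  k=0: S(0,0) = 53.8300
  k=1: S(1,0) = 61.5933; S(1,1) = 47.0452
  k=2: S(2,0) = 70.4762; S(2,1) = 53.8300; S(2,2) = 41.1156
Terminal payoffs V(N, i) = max(K - S_T, 0):
  V(2,0) = 0.000000; V(2,1) = 5.640000; V(2,2) = 18.354423
Backward induction: V(k, i) = exp(-r*dt) * [p * V(k+1, i) + (1-p) * V(k+1, i+1)]; then take max(V_cont, immediate exercise) for American.
  V(1,0) = exp(-r*dt) * [p*0.000000 + (1-p)*5.640000] = 2.399740; exercise = 0.000000; V(1,0) = max -> 2.399740
  V(1,1) = exp(-r*dt) * [p*5.640000 + (1-p)*18.354423] = 10.905744; exercise = 12.424793; V(1,1) = max -> 12.424793
  V(0,0) = exp(-r*dt) * [p*2.399740 + (1-p)*12.424793] = 6.603961; exercise = 5.640000; V(0,0) = max -> 6.603961

Answer: Price = V(0,0) = 6.6040


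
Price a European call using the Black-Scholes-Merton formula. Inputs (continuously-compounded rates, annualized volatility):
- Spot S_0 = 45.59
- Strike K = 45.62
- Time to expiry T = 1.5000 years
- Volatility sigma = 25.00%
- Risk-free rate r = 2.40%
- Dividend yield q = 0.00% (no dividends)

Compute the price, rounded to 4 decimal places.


Answer: Price = 6.2784

Derivation:
d1 = (ln(S/K) + (r - q + 0.5*sigma^2) * T) / (sigma * sqrt(T)) = 0.26852018
d2 = d1 - sigma * sqrt(T) = -0.03766604
exp(-rT) = 0.96464029; exp(-qT) = 1.00000000
C = S_0 * exp(-qT) * N(d1) - K * exp(-rT) * N(d2)
N(d1) = 0.60585053; N(d2) = 0.48497698
C = 45.5900 * 1.00000000 * 0.60585053 - 45.6200 * 0.96464029 * 0.48497698 = 6.2784


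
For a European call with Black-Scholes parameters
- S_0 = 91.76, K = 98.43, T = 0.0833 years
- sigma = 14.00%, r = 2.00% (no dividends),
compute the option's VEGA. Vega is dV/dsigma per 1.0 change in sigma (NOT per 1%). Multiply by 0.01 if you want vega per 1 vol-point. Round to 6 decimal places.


d1 = -1.6751495795; d2 = -1.7155560147
phi(d1) = 0.0980770789; exp(-qT) = 1.0000000000; exp(-rT) = 0.9983353870
Vega = S * exp(-qT) * phi(d1) * sqrt(T) = 91.7600 * 1.0000000000 * 0.0980770789 * 0.2886173938 = 2.597427

Answer: Vega = 2.597427


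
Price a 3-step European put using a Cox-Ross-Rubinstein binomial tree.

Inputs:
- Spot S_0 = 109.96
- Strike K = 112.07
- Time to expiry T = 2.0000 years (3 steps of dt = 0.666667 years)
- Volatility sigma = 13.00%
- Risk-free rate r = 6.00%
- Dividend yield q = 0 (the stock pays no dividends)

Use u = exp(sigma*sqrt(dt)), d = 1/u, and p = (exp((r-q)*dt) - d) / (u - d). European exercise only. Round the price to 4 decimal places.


Answer: Price = V(0,0) = 3.6803

Derivation:
dt = T/N = 0.666667
u = exp(sigma*sqrt(dt)) = 1.111983; d = 1/u = 0.899295
p = (exp((r-q)*dt) - d) / (u - d) = 0.665370
Discount per step: exp(-r*dt) = 0.960789
Stock lattice S(k, i) with i counting down-moves:
  k=0: S(0,0) = 109.9600
  k=1: S(1,0) = 122.2736; S(1,1) = 98.8864
  k=2: S(2,0) = 135.9661; S(2,1) = 109.9600; S(2,2) = 88.9280
  k=3: S(3,0) = 151.1920; S(3,1) = 122.2736; S(3,2) = 98.8864; S(3,3) = 79.9725
Terminal payoffs V(N, i) = max(K - S_T, 0):
  V(3,0) = 0.000000; V(3,1) = 0.000000; V(3,2) = 13.183561; V(3,3) = 32.097486
Backward induction: V(k, i) = exp(-r*dt) * [p * V(k+1, i) + (1-p) * V(k+1, i+1)].
  V(2,0) = exp(-r*dt) * [p*0.000000 + (1-p)*0.000000] = 0.000000
  V(2,1) = exp(-r*dt) * [p*0.000000 + (1-p)*13.183561] = 4.238637
  V(2,2) = exp(-r*dt) * [p*13.183561 + (1-p)*32.097486] = 18.747628
  V(1,0) = exp(-r*dt) * [p*0.000000 + (1-p)*4.238637] = 1.362761
  V(1,1) = exp(-r*dt) * [p*4.238637 + (1-p)*18.747628] = 8.737212
  V(0,0) = exp(-r*dt) * [p*1.362761 + (1-p)*8.737212] = 3.680280


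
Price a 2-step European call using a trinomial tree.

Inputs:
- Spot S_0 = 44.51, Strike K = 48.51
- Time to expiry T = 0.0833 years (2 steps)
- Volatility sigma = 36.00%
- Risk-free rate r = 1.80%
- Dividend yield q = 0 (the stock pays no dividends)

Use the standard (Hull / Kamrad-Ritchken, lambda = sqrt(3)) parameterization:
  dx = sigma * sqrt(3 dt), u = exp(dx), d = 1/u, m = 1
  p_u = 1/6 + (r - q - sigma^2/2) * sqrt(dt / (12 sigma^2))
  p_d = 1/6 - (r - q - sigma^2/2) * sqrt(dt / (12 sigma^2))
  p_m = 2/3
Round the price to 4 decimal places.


Answer: Price = V(0,0) = 0.6566

Derivation:
dt = T/N = 0.041650; dx = sigma*sqrt(3*dt) = 0.127254
u = exp(dx) = 1.135705; d = 1/u = 0.880510
p_u = 0.159008, p_m = 0.666667, p_d = 0.174325
Discount per step: exp(-r*dt) = 0.999251
Stock lattice S(k, j) with j the centered position index:
  k=0: S(0,+0) = 44.5100
  k=1: S(1,-1) = 39.1915; S(1,+0) = 44.5100; S(1,+1) = 50.5502
  k=2: S(2,-2) = 34.5085; S(2,-1) = 39.1915; S(2,+0) = 44.5100; S(2,+1) = 50.5502; S(2,+2) = 57.4102
Terminal payoffs V(N, j) = max(S_T - K, 0):
  V(2,-2) = 0.000000; V(2,-1) = 0.000000; V(2,+0) = 0.000000; V(2,+1) = 2.040238; V(2,+2) = 8.900167
Backward induction: V(k, j) = exp(-r*dt) * [p_u * V(k+1, j+1) + p_m * V(k+1, j) + p_d * V(k+1, j-1)]
  V(1,-1) = exp(-r*dt) * [p_u*0.000000 + p_m*0.000000 + p_d*0.000000] = 0.000000
  V(1,+0) = exp(-r*dt) * [p_u*2.040238 + p_m*0.000000 + p_d*0.000000] = 0.324171
  V(1,+1) = exp(-r*dt) * [p_u*8.900167 + p_m*2.040238 + p_d*0.000000] = 2.773275
  V(0,+0) = exp(-r*dt) * [p_u*2.773275 + p_m*0.324171 + p_d*0.000000] = 0.656594


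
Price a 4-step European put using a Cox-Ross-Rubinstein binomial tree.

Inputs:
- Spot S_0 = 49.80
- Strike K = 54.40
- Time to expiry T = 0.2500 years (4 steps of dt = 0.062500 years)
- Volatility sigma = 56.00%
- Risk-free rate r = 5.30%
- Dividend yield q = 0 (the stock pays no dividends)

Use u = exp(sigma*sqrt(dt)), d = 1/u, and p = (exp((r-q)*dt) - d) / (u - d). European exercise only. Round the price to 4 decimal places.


Answer: Price = V(0,0) = 8.1303

Derivation:
dt = T/N = 0.062500
u = exp(sigma*sqrt(dt)) = 1.150274; d = 1/u = 0.869358
p = (exp((r-q)*dt) - d) / (u - d) = 0.476868
Discount per step: exp(-r*dt) = 0.996693
Stock lattice S(k, i) with i counting down-moves:
  k=0: S(0,0) = 49.8000
  k=1: S(1,0) = 57.2836; S(1,1) = 43.2940
  k=2: S(2,0) = 65.8919; S(2,1) = 49.8000; S(2,2) = 37.6380
  k=3: S(3,0) = 75.7937; S(3,1) = 57.2836; S(3,2) = 43.2940; S(3,3) = 32.7209
  k=4: S(4,0) = 87.1835; S(4,1) = 65.8919; S(4,2) = 49.8000; S(4,3) = 37.6380; S(4,4) = 28.4462
Terminal payoffs V(N, i) = max(K - S_T, 0):
  V(4,0) = 0.000000; V(4,1) = 0.000000; V(4,2) = 4.600000; V(4,3) = 16.761970; V(4,4) = 25.953789
Backward induction: V(k, i) = exp(-r*dt) * [p * V(k+1, i) + (1-p) * V(k+1, i+1)].
  V(3,0) = exp(-r*dt) * [p*0.000000 + (1-p)*0.000000] = 0.000000
  V(3,1) = exp(-r*dt) * [p*0.000000 + (1-p)*4.600000] = 2.398447
  V(3,2) = exp(-r*dt) * [p*4.600000 + (1-p)*16.761970] = 10.926058
  V(3,3) = exp(-r*dt) * [p*16.761970 + (1-p)*25.953789] = 21.499167
  V(2,0) = exp(-r*dt) * [p*0.000000 + (1-p)*2.398447] = 1.250554
  V(2,1) = exp(-r*dt) * [p*2.398447 + (1-p)*10.926058] = 6.836825
  V(2,2) = exp(-r*dt) * [p*10.926058 + (1-p)*21.499167] = 16.402761
  V(1,0) = exp(-r*dt) * [p*1.250554 + (1-p)*6.836825] = 4.159109
  V(1,1) = exp(-r*dt) * [p*6.836825 + (1-p)*16.402761] = 11.801910
  V(0,0) = exp(-r*dt) * [p*4.159109 + (1-p)*11.801910] = 8.130323


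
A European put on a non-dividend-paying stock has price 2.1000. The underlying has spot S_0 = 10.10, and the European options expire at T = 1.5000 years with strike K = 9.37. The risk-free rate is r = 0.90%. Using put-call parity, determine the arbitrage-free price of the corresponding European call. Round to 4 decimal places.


Answer: Call price = 2.9556

Derivation:
Put-call parity: C - P = S_0 * exp(-qT) - K * exp(-rT).
S_0 * exp(-qT) = 10.1000 * 1.00000000 = 10.10000000
K * exp(-rT) = 9.3700 * 0.98659072 = 9.24435501
C = P + S*exp(-qT) - K*exp(-rT)
C = 2.1000 + 10.10000000 - 9.24435501 = 2.9556


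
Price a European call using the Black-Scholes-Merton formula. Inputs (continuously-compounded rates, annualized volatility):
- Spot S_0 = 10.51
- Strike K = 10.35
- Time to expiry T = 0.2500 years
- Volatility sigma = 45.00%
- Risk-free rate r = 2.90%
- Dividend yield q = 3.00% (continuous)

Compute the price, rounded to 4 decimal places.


Answer: Price = 1.0076

Derivation:
d1 = (ln(S/K) + (r - q + 0.5*sigma^2) * T) / (sigma * sqrt(T)) = 0.17956962
d2 = d1 - sigma * sqrt(T) = -0.04543038
exp(-rT) = 0.99277622; exp(-qT) = 0.99252805
C = S_0 * exp(-qT) * N(d1) - K * exp(-rT) * N(d2)
N(d1) = 0.57125477; N(d2) = 0.48188213
C = 10.5100 * 0.99252805 * 0.57125477 - 10.3500 * 0.99277622 * 0.48188213 = 1.0076


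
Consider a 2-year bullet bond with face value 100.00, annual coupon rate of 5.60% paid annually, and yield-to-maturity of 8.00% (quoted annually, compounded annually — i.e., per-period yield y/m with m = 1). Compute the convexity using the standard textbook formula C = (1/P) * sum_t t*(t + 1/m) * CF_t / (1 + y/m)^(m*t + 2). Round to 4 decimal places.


Answer: Convexity = 4.9583

Derivation:
Coupon per period c = face * coupon_rate / m = 5.600000
Periods per year m = 1; per-period yield y/m = 0.080000
Number of cashflows N = 2
Cashflows (t years, CF_t, discount factor 1/(1+y/m)^(m*t), PV):
  t = 1.0000: CF_t = 5.600000, DF = 0.925926, PV = 5.185185
  t = 2.0000: CF_t = 105.600000, DF = 0.857339, PV = 90.534979
Price P = sum_t PV_t = 95.720165
Convexity numerator sum_t t*(t + 1/m) * CF_t / (1+y/m)^(m*t + 2):
  t = 1.0000: term = 8.890921
  t = 2.0000: term = 465.714915
Convexity = (1/P) * sum = 474.605836 / 95.720165 = 4.958264


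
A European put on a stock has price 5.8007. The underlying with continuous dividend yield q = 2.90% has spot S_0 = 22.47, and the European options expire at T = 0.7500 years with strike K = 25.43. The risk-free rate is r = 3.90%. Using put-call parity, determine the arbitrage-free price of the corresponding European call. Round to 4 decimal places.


Put-call parity: C - P = S_0 * exp(-qT) - K * exp(-rT).
S_0 * exp(-qT) = 22.4700 * 0.97848483 = 21.98655403
K * exp(-rT) = 25.4300 * 0.97117364 = 24.69694568
C = P + S*exp(-qT) - K*exp(-rT)
C = 5.8007 + 21.98655403 - 24.69694568 = 3.0903

Answer: Call price = 3.0903


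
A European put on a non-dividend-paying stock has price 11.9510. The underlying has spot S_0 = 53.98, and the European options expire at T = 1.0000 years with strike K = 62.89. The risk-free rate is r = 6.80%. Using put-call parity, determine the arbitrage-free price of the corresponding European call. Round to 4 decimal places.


Answer: Call price = 7.1754

Derivation:
Put-call parity: C - P = S_0 * exp(-qT) - K * exp(-rT).
S_0 * exp(-qT) = 53.9800 * 1.00000000 = 53.98000000
K * exp(-rT) = 62.8900 * 0.93426047 = 58.75564118
C = P + S*exp(-qT) - K*exp(-rT)
C = 11.9510 + 53.98000000 - 58.75564118 = 7.1754


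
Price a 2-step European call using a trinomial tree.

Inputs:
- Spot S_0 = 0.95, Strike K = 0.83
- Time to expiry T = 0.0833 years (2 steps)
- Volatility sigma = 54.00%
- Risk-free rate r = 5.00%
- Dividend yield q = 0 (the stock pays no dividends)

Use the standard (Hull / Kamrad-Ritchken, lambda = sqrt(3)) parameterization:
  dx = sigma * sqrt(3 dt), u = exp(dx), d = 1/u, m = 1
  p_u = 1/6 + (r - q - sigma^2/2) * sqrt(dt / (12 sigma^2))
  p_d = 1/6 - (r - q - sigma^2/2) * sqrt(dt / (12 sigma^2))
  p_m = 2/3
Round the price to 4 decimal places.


Answer: Price = V(0,0) = 0.1397

Derivation:
dt = T/N = 0.041650; dx = sigma*sqrt(3*dt) = 0.190881
u = exp(dx) = 1.210315; d = 1/u = 0.826231
p_u = 0.156215, p_m = 0.666667, p_d = 0.177118
Discount per step: exp(-r*dt) = 0.997920
Stock lattice S(k, j) with j the centered position index:
  k=0: S(0,+0) = 0.9500
  k=1: S(1,-1) = 0.7849; S(1,+0) = 0.9500; S(1,+1) = 1.1498
  k=2: S(2,-2) = 0.6485; S(2,-1) = 0.7849; S(2,+0) = 0.9500; S(2,+1) = 1.1498; S(2,+2) = 1.3916
Terminal payoffs V(N, j) = max(S_T - K, 0):
  V(2,-2) = 0.000000; V(2,-1) = 0.000000; V(2,+0) = 0.120000; V(2,+1) = 0.319799; V(2,+2) = 0.561619
Backward induction: V(k, j) = exp(-r*dt) * [p_u * V(k+1, j+1) + p_m * V(k+1, j) + p_d * V(k+1, j-1)]
  V(1,-1) = exp(-r*dt) * [p_u*0.120000 + p_m*0.000000 + p_d*0.000000] = 0.018707
  V(1,+0) = exp(-r*dt) * [p_u*0.319799 + p_m*0.120000 + p_d*0.000000] = 0.129687
  V(1,+1) = exp(-r*dt) * [p_u*0.561619 + p_m*0.319799 + p_d*0.120000] = 0.321517
  V(0,+0) = exp(-r*dt) * [p_u*0.321517 + p_m*0.129687 + p_d*0.018707] = 0.139706


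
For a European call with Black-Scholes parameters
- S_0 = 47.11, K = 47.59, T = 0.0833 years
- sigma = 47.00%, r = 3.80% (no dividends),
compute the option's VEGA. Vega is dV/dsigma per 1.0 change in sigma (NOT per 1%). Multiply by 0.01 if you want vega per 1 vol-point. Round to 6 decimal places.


d1 = 0.0164284534; d2 = -0.1192217217
phi(d1) = 0.3988884480; exp(-qT) = 1.0000000000; exp(-rT) = 0.9968396046
Vega = S * exp(-qT) * phi(d1) * sqrt(T) = 47.1100 * 1.0000000000 * 0.3988884480 * 0.2886173938 = 5.423593

Answer: Vega = 5.423593


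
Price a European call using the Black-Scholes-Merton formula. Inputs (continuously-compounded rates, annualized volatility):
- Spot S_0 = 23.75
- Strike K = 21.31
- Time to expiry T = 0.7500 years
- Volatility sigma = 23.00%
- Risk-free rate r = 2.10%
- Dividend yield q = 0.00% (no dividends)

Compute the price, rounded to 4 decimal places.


d1 = (ln(S/K) + (r - q + 0.5*sigma^2) * T) / (sigma * sqrt(T)) = 0.72291074
d2 = d1 - sigma * sqrt(T) = 0.52372489
exp(-rT) = 0.98437338; exp(-qT) = 1.00000000
C = S_0 * exp(-qT) * N(d1) - K * exp(-rT) * N(d2)
N(d1) = 0.76513264; N(d2) = 0.69976505
C = 23.7500 * 1.00000000 * 0.76513264 - 21.3100 * 0.98437338 * 0.69976505 = 3.4929

Answer: Price = 3.4929


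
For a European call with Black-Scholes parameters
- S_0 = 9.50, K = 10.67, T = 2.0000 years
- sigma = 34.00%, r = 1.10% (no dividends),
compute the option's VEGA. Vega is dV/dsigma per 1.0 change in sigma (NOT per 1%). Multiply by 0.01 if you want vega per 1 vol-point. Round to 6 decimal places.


Answer: Vega = 5.354468

Derivation:
d1 = 0.0446220427; d2 = -0.4362105685
phi(d1) = 0.3985453057; exp(-qT) = 1.0000000000; exp(-rT) = 0.9782402351
Vega = S * exp(-qT) * phi(d1) * sqrt(T) = 9.5000 * 1.0000000000 * 0.3985453057 * 1.4142135624 = 5.354468


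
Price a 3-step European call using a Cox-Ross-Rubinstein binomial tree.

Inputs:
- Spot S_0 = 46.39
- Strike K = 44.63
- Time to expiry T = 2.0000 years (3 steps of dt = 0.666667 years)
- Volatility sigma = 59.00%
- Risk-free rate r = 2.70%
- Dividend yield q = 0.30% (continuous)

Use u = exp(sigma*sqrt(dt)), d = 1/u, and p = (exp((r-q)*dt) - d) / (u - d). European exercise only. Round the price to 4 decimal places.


Answer: Price = V(0,0) = 17.3443

Derivation:
dt = T/N = 0.666667
u = exp(sigma*sqrt(dt)) = 1.618877; d = 1/u = 0.617712
p = (exp((r-q)*dt) - d) / (u - d) = 0.397953
Discount per step: exp(-r*dt) = 0.982161
Stock lattice S(k, i) with i counting down-moves:
  k=0: S(0,0) = 46.3900
  k=1: S(1,0) = 75.0997; S(1,1) = 28.6557
  k=2: S(2,0) = 121.5773; S(2,1) = 46.3900; S(2,2) = 17.7009
  k=3: S(3,0) = 196.8187; S(3,1) = 75.0997; S(3,2) = 28.6557; S(3,3) = 10.9341
Terminal payoffs V(N, i) = max(S_T - K, 0):
  V(3,0) = 152.188674; V(3,1) = 30.469725; V(3,2) = 0.000000; V(3,3) = 0.000000
Backward induction: V(k, i) = exp(-r*dt) * [p * V(k+1, i) + (1-p) * V(k+1, i+1)].
  V(2,0) = exp(-r*dt) * [p*152.188674 + (1-p)*30.469725] = 77.500494
  V(2,1) = exp(-r*dt) * [p*30.469725 + (1-p)*0.000000] = 11.909209
  V(2,2) = exp(-r*dt) * [p*0.000000 + (1-p)*0.000000] = 0.000000
  V(1,0) = exp(-r*dt) * [p*77.500494 + (1-p)*11.909209] = 37.333366
  V(1,1) = exp(-r*dt) * [p*11.909209 + (1-p)*0.000000] = 4.654760
  V(0,0) = exp(-r*dt) * [p*37.333366 + (1-p)*4.654760] = 17.344282


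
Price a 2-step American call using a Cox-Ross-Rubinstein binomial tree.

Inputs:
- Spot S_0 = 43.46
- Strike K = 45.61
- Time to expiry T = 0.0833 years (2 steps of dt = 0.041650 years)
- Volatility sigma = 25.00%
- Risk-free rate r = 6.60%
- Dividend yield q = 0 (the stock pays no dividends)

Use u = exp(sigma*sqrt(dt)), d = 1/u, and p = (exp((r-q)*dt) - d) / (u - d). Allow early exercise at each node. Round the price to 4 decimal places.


Answer: Price = V(0,0) = 0.6624

Derivation:
dt = T/N = 0.041650
u = exp(sigma*sqrt(dt)) = 1.052345; d = 1/u = 0.950259
p = (exp((r-q)*dt) - d) / (u - d) = 0.514212
Discount per step: exp(-r*dt) = 0.997255
Stock lattice S(k, i) with i counting down-moves:
  k=0: S(0,0) = 43.4600
  k=1: S(1,0) = 45.7349; S(1,1) = 41.2983
  k=2: S(2,0) = 48.1289; S(2,1) = 43.4600; S(2,2) = 39.2440
Terminal payoffs V(N, i) = max(S_T - K, 0):
  V(2,0) = 2.518891; V(2,1) = 0.000000; V(2,2) = 0.000000
Backward induction: V(k, i) = exp(-r*dt) * [p * V(k+1, i) + (1-p) * V(k+1, i+1)]; then take max(V_cont, immediate exercise) for American.
  V(1,0) = exp(-r*dt) * [p*2.518891 + (1-p)*0.000000] = 1.291688; exercise = 0.124906; V(1,0) = max -> 1.291688
  V(1,1) = exp(-r*dt) * [p*0.000000 + (1-p)*0.000000] = 0.000000; exercise = 0.000000; V(1,1) = max -> 0.000000
  V(0,0) = exp(-r*dt) * [p*1.291688 + (1-p)*0.000000] = 0.662378; exercise = 0.000000; V(0,0) = max -> 0.662378


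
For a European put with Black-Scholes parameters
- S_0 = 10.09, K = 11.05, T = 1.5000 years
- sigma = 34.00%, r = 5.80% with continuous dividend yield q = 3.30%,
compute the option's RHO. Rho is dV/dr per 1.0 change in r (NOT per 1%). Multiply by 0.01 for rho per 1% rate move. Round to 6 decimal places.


d1 = 0.0800032321; d2 = -0.3364100241
phi(d1) = 0.3976676027; exp(-qT) = 0.9517051581; exp(-rT) = 0.9166770956
N(-d2) = 0.6317191543
Rho = -K*T*exp(-rT)*N(-d2) = -11.0500 * 1.5000 * 0.9166770956 * 0.6317191543 = -9.598292

Answer: Rho = -9.598292


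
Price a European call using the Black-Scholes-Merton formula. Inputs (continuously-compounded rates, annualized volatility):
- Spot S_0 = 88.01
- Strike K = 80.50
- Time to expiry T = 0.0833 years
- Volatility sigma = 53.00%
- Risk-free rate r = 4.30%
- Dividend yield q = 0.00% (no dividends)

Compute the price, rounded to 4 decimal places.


Answer: Price = 9.9395

Derivation:
d1 = (ln(S/K) + (r - q + 0.5*sigma^2) * T) / (sigma * sqrt(T)) = 0.68298715
d2 = d1 - sigma * sqrt(T) = 0.53001993
exp(-rT) = 0.99642451; exp(-qT) = 1.00000000
C = S_0 * exp(-qT) * N(d1) - K * exp(-rT) * N(d2)
N(d1) = 0.75269252; N(d2) = 0.70195094
C = 88.0100 * 1.00000000 * 0.75269252 - 80.5000 * 0.99642451 * 0.70195094 = 9.9395


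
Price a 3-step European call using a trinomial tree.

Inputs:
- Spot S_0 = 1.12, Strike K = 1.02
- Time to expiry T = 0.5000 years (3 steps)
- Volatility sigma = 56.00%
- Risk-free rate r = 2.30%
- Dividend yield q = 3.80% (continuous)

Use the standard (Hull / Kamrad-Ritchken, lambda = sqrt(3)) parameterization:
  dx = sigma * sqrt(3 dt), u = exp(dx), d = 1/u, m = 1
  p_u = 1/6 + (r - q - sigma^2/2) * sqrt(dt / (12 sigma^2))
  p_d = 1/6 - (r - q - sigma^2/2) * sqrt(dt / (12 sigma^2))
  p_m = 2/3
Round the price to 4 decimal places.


Answer: Price = V(0,0) = 0.2119

Derivation:
dt = T/N = 0.166667; dx = sigma*sqrt(3*dt) = 0.395980
u = exp(dx) = 1.485839; d = 1/u = 0.673020
p_u = 0.130512, p_m = 0.666667, p_d = 0.202822
Discount per step: exp(-r*dt) = 0.996174
Stock lattice S(k, j) with j the centered position index:
  k=0: S(0,+0) = 1.1200
  k=1: S(1,-1) = 0.7538; S(1,+0) = 1.1200; S(1,+1) = 1.6641
  k=2: S(2,-2) = 0.5073; S(2,-1) = 0.7538; S(2,+0) = 1.1200; S(2,+1) = 1.6641; S(2,+2) = 2.4726
  k=3: S(3,-3) = 0.3414; S(3,-2) = 0.5073; S(3,-1) = 0.7538; S(3,+0) = 1.1200; S(3,+1) = 1.6641; S(3,+2) = 2.4726; S(3,+3) = 3.6740
Terminal payoffs V(N, j) = max(S_T - K, 0):
  V(3,-3) = 0.000000; V(3,-2) = 0.000000; V(3,-1) = 0.000000; V(3,+0) = 0.100000; V(3,+1) = 0.644140; V(3,+2) = 1.452645; V(3,+3) = 2.653953
Backward induction: V(k, j) = exp(-r*dt) * [p_u * V(k+1, j+1) + p_m * V(k+1, j) + p_d * V(k+1, j-1)]
  V(2,-2) = exp(-r*dt) * [p_u*0.000000 + p_m*0.000000 + p_d*0.000000] = 0.000000
  V(2,-1) = exp(-r*dt) * [p_u*0.100000 + p_m*0.000000 + p_d*0.000000] = 0.013001
  V(2,+0) = exp(-r*dt) * [p_u*0.644140 + p_m*0.100000 + p_d*0.000000] = 0.150158
  V(2,+1) = exp(-r*dt) * [p_u*1.452645 + p_m*0.644140 + p_d*0.100000] = 0.636850
  V(2,+2) = exp(-r*dt) * [p_u*2.653953 + p_m*1.452645 + p_d*0.644140] = 1.439917
  V(1,-1) = exp(-r*dt) * [p_u*0.150158 + p_m*0.013001 + p_d*0.000000] = 0.028157
  V(1,+0) = exp(-r*dt) * [p_u*0.636850 + p_m*0.150158 + p_d*0.013001] = 0.185147
  V(1,+1) = exp(-r*dt) * [p_u*1.439917 + p_m*0.636850 + p_d*0.150158] = 0.640488
  V(0,+0) = exp(-r*dt) * [p_u*0.640488 + p_m*0.185147 + p_d*0.028157] = 0.211920


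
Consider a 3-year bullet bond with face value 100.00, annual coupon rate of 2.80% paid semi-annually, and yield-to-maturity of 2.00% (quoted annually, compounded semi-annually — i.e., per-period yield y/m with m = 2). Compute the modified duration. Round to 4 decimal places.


Coupon per period c = face * coupon_rate / m = 1.400000
Periods per year m = 2; per-period yield y/m = 0.010000
Number of cashflows N = 6
Cashflows (t years, CF_t, discount factor 1/(1+y/m)^(m*t), PV):
  t = 0.5000: CF_t = 1.400000, DF = 0.990099, PV = 1.386139
  t = 1.0000: CF_t = 1.400000, DF = 0.980296, PV = 1.372414
  t = 1.5000: CF_t = 1.400000, DF = 0.970590, PV = 1.358826
  t = 2.0000: CF_t = 1.400000, DF = 0.960980, PV = 1.345372
  t = 2.5000: CF_t = 1.400000, DF = 0.951466, PV = 1.332052
  t = 3.0000: CF_t = 101.400000, DF = 0.942045, PV = 95.523387
Price P = sum_t PV_t = 102.318191
First compute Macaulay numerator sum_t t * PV_t:
  t * PV_t at t = 0.5000: 0.693069
  t * PV_t at t = 1.0000: 1.372414
  t * PV_t at t = 1.5000: 2.038239
  t * PV_t at t = 2.0000: 2.690745
  t * PV_t at t = 2.5000: 3.330130
  t * PV_t at t = 3.0000: 286.570161
Macaulay duration D = 296.694759 / 102.318191 = 2.899726
Modified duration = D / (1 + y/m) = 2.899726 / (1 + 0.010000) = 2.871016

Answer: Modified duration = 2.8710


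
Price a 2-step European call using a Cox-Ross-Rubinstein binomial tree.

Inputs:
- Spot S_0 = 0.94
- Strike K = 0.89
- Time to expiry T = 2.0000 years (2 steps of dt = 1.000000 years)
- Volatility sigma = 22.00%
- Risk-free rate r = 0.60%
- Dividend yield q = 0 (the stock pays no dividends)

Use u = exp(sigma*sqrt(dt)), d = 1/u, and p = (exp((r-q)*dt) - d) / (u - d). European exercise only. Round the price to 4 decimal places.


Answer: Price = V(0,0) = 0.1430

Derivation:
dt = T/N = 1.000000
u = exp(sigma*sqrt(dt)) = 1.246077; d = 1/u = 0.802519
p = (exp((r-q)*dt) - d) / (u - d) = 0.458788
Discount per step: exp(-r*dt) = 0.994018
Stock lattice S(k, i) with i counting down-moves:
  k=0: S(0,0) = 0.9400
  k=1: S(1,0) = 1.1713; S(1,1) = 0.7544
  k=2: S(2,0) = 1.4595; S(2,1) = 0.9400; S(2,2) = 0.6054
Terminal payoffs V(N, i) = max(S_T - K, 0):
  V(2,0) = 0.569545; V(2,1) = 0.050000; V(2,2) = 0.000000
Backward induction: V(k, i) = exp(-r*dt) * [p * V(k+1, i) + (1-p) * V(k+1, i+1)].
  V(1,0) = exp(-r*dt) * [p*0.569545 + (1-p)*0.050000] = 0.286636
  V(1,1) = exp(-r*dt) * [p*0.050000 + (1-p)*0.000000] = 0.022802
  V(0,0) = exp(-r*dt) * [p*0.286636 + (1-p)*0.022802] = 0.142986


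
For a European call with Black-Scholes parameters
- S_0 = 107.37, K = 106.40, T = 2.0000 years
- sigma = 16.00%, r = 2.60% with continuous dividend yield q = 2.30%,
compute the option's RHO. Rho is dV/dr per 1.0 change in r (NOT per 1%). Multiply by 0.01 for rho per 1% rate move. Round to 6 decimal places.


Answer: Rho = 97.261285

Derivation:
d1 = 0.1797608474; d2 = -0.0465133226
phi(d1) = 0.3925483697; exp(-qT) = 0.9550419622; exp(-rT) = 0.9493288668
N(d2) = 0.4814505578
Rho = K*T*exp(-rT)*N(d2) = 106.4000 * 2.0000 * 0.9493288668 * 0.4814505578 = 97.261285


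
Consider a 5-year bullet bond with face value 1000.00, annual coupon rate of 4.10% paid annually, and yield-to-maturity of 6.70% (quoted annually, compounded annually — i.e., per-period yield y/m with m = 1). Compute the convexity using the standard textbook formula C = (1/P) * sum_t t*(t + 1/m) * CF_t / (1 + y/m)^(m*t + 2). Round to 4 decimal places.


Coupon per period c = face * coupon_rate / m = 41.000000
Periods per year m = 1; per-period yield y/m = 0.067000
Number of cashflows N = 5
Cashflows (t years, CF_t, discount factor 1/(1+y/m)^(m*t), PV):
  t = 1.0000: CF_t = 41.000000, DF = 0.937207, PV = 38.425492
  t = 2.0000: CF_t = 41.000000, DF = 0.878357, PV = 36.012645
  t = 3.0000: CF_t = 41.000000, DF = 0.823203, PV = 33.751307
  t = 4.0000: CF_t = 41.000000, DF = 0.771511, PV = 31.631966
  t = 5.0000: CF_t = 1041.000000, DF = 0.723066, PV = 752.711641
Price P = sum_t PV_t = 892.533050
Convexity numerator sum_t t*(t + 1/m) * CF_t / (1+y/m)^(m*t + 2):
  t = 1.0000: term = 67.502614
  t = 2.0000: term = 189.791793
  t = 3.0000: term = 355.748441
  t = 4.0000: term = 555.683288
  t = 5.0000: term = 19834.490467
Convexity = (1/P) * sum = 21003.216604 / 892.533050 = 23.532144

Answer: Convexity = 23.5321


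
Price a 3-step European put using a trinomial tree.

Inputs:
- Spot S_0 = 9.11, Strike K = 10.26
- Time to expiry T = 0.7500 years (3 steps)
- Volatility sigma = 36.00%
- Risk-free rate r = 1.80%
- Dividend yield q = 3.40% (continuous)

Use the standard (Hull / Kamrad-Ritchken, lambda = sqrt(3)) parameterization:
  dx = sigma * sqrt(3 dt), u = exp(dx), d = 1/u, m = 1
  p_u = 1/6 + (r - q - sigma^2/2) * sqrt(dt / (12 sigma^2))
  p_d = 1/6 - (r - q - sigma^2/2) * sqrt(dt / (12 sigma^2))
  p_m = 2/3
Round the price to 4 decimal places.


dt = T/N = 0.250000; dx = sigma*sqrt(3*dt) = 0.311769
u = exp(dx) = 1.365839; d = 1/u = 0.732151
p_u = 0.134271, p_m = 0.666667, p_d = 0.199062
Discount per step: exp(-r*dt) = 0.995510
Stock lattice S(k, j) with j the centered position index:
  k=0: S(0,+0) = 9.1100
  k=1: S(1,-1) = 6.6699; S(1,+0) = 9.1100; S(1,+1) = 12.4428
  k=2: S(2,-2) = 4.8834; S(2,-1) = 6.6699; S(2,+0) = 9.1100; S(2,+1) = 12.4428; S(2,+2) = 16.9949
  k=3: S(3,-3) = 3.5754; S(3,-2) = 4.8834; S(3,-1) = 6.6699; S(3,+0) = 9.1100; S(3,+1) = 12.4428; S(3,+2) = 16.9949; S(3,+3) = 23.2122
Terminal payoffs V(N, j) = max(K - S_T, 0):
  V(3,-3) = 6.684642; V(3,-2) = 5.376636; V(3,-1) = 3.590109; V(3,+0) = 1.150000; V(3,+1) = 0.000000; V(3,+2) = 0.000000; V(3,+3) = 0.000000
Backward induction: V(k, j) = exp(-r*dt) * [p_u * V(k+1, j+1) + p_m * V(k+1, j) + p_d * V(k+1, j-1)]
  V(2,-2) = exp(-r*dt) * [p_u*3.590109 + p_m*5.376636 + p_d*6.684642] = 5.372899
  V(2,-1) = exp(-r*dt) * [p_u*1.150000 + p_m*3.590109 + p_d*5.376636] = 3.601859
  V(2,+0) = exp(-r*dt) * [p_u*0.000000 + p_m*1.150000 + p_d*3.590109] = 1.474671
  V(2,+1) = exp(-r*dt) * [p_u*0.000000 + p_m*0.000000 + p_d*1.150000] = 0.227894
  V(2,+2) = exp(-r*dt) * [p_u*0.000000 + p_m*0.000000 + p_d*0.000000] = 0.000000
  V(1,-1) = exp(-r*dt) * [p_u*1.474671 + p_m*3.601859 + p_d*5.372899] = 3.652314
  V(1,+0) = exp(-r*dt) * [p_u*0.227894 + p_m*1.474671 + p_d*3.601859] = 1.722938
  V(1,+1) = exp(-r*dt) * [p_u*0.000000 + p_m*0.227894 + p_d*1.474671] = 0.443481
  V(0,+0) = exp(-r*dt) * [p_u*0.443481 + p_m*1.722938 + p_d*3.652314] = 1.926522

Answer: Price = V(0,0) = 1.9265


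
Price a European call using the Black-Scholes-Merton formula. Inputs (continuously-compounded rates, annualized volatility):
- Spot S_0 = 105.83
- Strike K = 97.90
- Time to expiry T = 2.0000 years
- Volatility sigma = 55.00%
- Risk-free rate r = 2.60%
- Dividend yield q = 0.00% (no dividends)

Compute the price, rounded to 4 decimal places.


d1 = (ln(S/K) + (r - q + 0.5*sigma^2) * T) / (sigma * sqrt(T)) = 0.55589840
d2 = d1 - sigma * sqrt(T) = -0.22191906
exp(-rT) = 0.94932887; exp(-qT) = 1.00000000
C = S_0 * exp(-qT) * N(d1) - K * exp(-rT) * N(d2)
N(d1) = 0.71085985; N(d2) = 0.41218845
C = 105.8300 * 1.00000000 * 0.71085985 - 97.9000 * 0.94932887 * 0.41218845 = 36.9218

Answer: Price = 36.9218


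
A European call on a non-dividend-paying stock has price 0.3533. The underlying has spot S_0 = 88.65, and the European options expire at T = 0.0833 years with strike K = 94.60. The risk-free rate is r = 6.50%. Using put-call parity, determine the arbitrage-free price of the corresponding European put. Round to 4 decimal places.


Put-call parity: C - P = S_0 * exp(-qT) - K * exp(-rT).
S_0 * exp(-qT) = 88.6500 * 1.00000000 = 88.65000000
K * exp(-rT) = 94.6000 * 0.99460013 = 94.08917249
P = C - S*exp(-qT) + K*exp(-rT)
P = 0.3533 - 88.65000000 + 94.08917249 = 5.7925

Answer: Put price = 5.7925


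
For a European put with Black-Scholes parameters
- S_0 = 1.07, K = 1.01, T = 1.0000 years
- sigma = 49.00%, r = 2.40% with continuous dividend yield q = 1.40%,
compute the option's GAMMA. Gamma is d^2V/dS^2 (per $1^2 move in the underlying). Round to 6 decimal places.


d1 = 0.3831802400; d2 = -0.1068197600
phi(d1) = 0.3707037394; exp(-qT) = 0.9860975443; exp(-rT) = 0.9762857098
Gamma = exp(-qT) * phi(d1) / (S * sigma * sqrt(T)) = 0.9860975443 * 0.3707037394 / (1.0700 * 0.4900 * 1.0000000000) = 0.697215

Answer: Gamma = 0.697215


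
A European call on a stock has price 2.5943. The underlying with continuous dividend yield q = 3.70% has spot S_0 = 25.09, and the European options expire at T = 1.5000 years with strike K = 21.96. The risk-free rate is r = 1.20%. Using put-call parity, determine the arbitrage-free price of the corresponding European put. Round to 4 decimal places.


Answer: Put price = 0.4271

Derivation:
Put-call parity: C - P = S_0 * exp(-qT) - K * exp(-rT).
S_0 * exp(-qT) = 25.0900 * 0.94601202 = 23.73544167
K * exp(-rT) = 21.9600 * 0.98216103 = 21.56825627
P = C - S*exp(-qT) + K*exp(-rT)
P = 2.5943 - 23.73544167 + 21.56825627 = 0.4271


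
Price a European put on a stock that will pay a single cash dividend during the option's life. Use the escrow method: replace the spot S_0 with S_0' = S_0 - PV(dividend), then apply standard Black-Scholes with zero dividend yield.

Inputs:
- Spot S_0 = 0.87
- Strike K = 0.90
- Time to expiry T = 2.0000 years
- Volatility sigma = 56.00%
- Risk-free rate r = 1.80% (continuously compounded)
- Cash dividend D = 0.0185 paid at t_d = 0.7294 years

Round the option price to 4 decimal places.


Answer: Price = 0.2731

Derivation:
PV(D) = D * exp(-r * t_d) = 0.0185 * 0.98695661 = 0.01825870
S_0' = S_0 - PV(D) = 0.8700 - 0.01825870 = 0.85174130
d1 = (ln(S_0'/K) + (r + sigma^2/2)*T) / (sigma*sqrt(T)) = 0.37184736
d2 = d1 - sigma*sqrt(T) = -0.42011224
exp(-rT) = 0.96464029
N(-d1) = 0.35500325; N(-d2) = 0.66279827
P = K * exp(-rT) * N(-d2) - S_0' * N(-d1) = 0.9000 * 0.96464029 * 0.66279827 - 0.85174130 * 0.35500325 = 0.2731


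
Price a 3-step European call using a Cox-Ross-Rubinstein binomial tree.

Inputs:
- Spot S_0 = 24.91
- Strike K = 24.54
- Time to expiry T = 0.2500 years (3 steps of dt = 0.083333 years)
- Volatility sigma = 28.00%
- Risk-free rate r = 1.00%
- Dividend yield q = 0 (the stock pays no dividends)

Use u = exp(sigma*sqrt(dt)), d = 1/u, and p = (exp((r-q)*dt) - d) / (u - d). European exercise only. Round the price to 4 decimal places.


Answer: Price = V(0,0) = 1.7140

Derivation:
dt = T/N = 0.083333
u = exp(sigma*sqrt(dt)) = 1.084186; d = 1/u = 0.922351
p = (exp((r-q)*dt) - d) / (u - d) = 0.484955
Discount per step: exp(-r*dt) = 0.999167
Stock lattice S(k, i) with i counting down-moves:
  k=0: S(0,0) = 24.9100
  k=1: S(1,0) = 27.0071; S(1,1) = 22.9758
  k=2: S(2,0) = 29.2807; S(2,1) = 24.9100; S(2,2) = 21.1917
  k=3: S(3,0) = 31.7457; S(3,1) = 27.0071; S(3,2) = 22.9758; S(3,3) = 19.5462
Terminal payoffs V(N, i) = max(S_T - K, 0):
  V(3,0) = 7.205673; V(3,1) = 2.467061; V(3,2) = 0.000000; V(3,3) = 0.000000
Backward induction: V(k, i) = exp(-r*dt) * [p * V(k+1, i) + (1-p) * V(k+1, i+1)].
  V(2,0) = exp(-r*dt) * [p*7.205673 + (1-p)*2.467061] = 4.761107
  V(2,1) = exp(-r*dt) * [p*2.467061 + (1-p)*0.000000] = 1.195418
  V(2,2) = exp(-r*dt) * [p*0.000000 + (1-p)*0.000000] = 0.000000
  V(1,0) = exp(-r*dt) * [p*4.761107 + (1-p)*1.195418] = 2.922181
  V(1,1) = exp(-r*dt) * [p*1.195418 + (1-p)*0.000000] = 0.579241
  V(0,0) = exp(-r*dt) * [p*2.922181 + (1-p)*0.579241] = 1.714033


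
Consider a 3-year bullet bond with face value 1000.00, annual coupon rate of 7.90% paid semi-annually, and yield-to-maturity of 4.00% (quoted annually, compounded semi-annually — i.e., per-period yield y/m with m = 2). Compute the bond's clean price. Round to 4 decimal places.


Answer: Price = 1109.2279

Derivation:
Coupon per period c = face * coupon_rate / m = 39.500000
Periods per year m = 2; per-period yield y/m = 0.020000
Number of cashflows N = 6
Cashflows (t years, CF_t, discount factor 1/(1+y/m)^(m*t), PV):
  t = 0.5000: CF_t = 39.500000, DF = 0.980392, PV = 38.725490
  t = 1.0000: CF_t = 39.500000, DF = 0.961169, PV = 37.966167
  t = 1.5000: CF_t = 39.500000, DF = 0.942322, PV = 37.221732
  t = 2.0000: CF_t = 39.500000, DF = 0.923845, PV = 36.491894
  t = 2.5000: CF_t = 39.500000, DF = 0.905731, PV = 35.776367
  t = 3.0000: CF_t = 1039.500000, DF = 0.887971, PV = 923.046252
Price P = sum_t PV_t = 1109.227902
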